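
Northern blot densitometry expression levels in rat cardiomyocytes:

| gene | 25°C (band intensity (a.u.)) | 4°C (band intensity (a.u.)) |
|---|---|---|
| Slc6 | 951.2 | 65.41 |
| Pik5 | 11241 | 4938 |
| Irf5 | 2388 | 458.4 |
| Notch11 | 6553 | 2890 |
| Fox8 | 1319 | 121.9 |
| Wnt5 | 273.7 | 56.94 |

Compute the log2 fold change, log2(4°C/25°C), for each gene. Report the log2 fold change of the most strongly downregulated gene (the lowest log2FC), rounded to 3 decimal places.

log2(65.41/951.2) = -3.862  (Slc6)
log2(4938/11241) = -1.187  (Pik5)
log2(458.4/2388) = -2.381  (Irf5)
log2(2890/6553) = -1.181  (Notch11)
log2(121.9/1319) = -3.436  (Fox8)
log2(56.94/273.7) = -2.265  (Wnt5)
Slc6 is most strongly downregulated.

-3.862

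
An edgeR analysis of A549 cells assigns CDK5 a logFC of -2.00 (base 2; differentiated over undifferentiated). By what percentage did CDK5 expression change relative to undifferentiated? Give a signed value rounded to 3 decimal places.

-75.000%

Fold change = 2^(-2.00) = 0.2500
Percent change = (FC − 1) × 100% = (0.2500 − 1) × 100 = -75.000%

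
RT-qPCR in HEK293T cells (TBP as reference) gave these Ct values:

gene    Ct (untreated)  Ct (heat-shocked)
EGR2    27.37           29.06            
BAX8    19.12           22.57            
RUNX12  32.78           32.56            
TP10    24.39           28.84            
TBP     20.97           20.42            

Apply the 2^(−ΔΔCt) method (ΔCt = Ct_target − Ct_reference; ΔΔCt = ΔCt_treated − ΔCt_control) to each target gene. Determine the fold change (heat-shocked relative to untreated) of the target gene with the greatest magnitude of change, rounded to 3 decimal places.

0.031

EGR2: ΔΔCt = (29.06−20.42) − (27.37−20.97) = 8.64 − 6.40 = 2.24; fold change = 2^-2.24 = 0.212
BAX8: ΔΔCt = (22.57−20.42) − (19.12−20.97) = 2.15 − (-1.85) = 4.00; fold change = 2^-4.00 = 0.062
RUNX12: ΔΔCt = (32.56−20.42) − (32.78−20.97) = 12.14 − 11.81 = 0.33; fold change = 2^-0.33 = 0.796
TP10: ΔΔCt = (28.84−20.42) − (24.39−20.97) = 8.42 − 3.42 = 5.00; fold change = 2^-5.00 = 0.031
TP10 has the largest |ΔΔCt| = 5.00.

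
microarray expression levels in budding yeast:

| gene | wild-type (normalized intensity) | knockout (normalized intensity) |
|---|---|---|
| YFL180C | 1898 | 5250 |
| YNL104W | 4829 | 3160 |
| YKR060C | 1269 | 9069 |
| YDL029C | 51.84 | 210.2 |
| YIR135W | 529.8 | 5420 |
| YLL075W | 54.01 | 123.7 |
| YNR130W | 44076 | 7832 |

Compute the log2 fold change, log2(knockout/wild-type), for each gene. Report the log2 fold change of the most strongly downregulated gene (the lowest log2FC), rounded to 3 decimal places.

log2(5250/1898) = 1.468  (YFL180C)
log2(3160/4829) = -0.612  (YNL104W)
log2(9069/1269) = 2.837  (YKR060C)
log2(210.2/51.84) = 2.020  (YDL029C)
log2(5420/529.8) = 3.355  (YIR135W)
log2(123.7/54.01) = 1.196  (YLL075W)
log2(7832/44076) = -2.493  (YNR130W)
YNR130W is most strongly downregulated.

-2.493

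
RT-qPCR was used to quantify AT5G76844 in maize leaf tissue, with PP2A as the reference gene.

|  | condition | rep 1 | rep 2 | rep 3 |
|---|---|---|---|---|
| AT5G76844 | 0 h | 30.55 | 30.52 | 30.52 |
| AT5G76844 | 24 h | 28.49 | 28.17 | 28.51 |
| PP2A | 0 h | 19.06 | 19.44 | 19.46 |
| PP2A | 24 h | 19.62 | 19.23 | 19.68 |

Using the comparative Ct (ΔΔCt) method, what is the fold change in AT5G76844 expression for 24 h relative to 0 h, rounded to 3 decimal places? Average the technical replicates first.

5.028

Mean Ct: AT5G76844 0 h 30.530; AT5G76844 24 h 28.390; PP2A 0 h 19.320; PP2A 24 h 19.510
ΔCt(0 h) = 30.530 − 19.320 = 11.210
ΔCt(24 h) = 28.390 − 19.510 = 8.880
ΔΔCt = 8.880 − 11.210 = -2.330
Fold change = 2^(−(-2.330)) = 2^2.330 = 5.0281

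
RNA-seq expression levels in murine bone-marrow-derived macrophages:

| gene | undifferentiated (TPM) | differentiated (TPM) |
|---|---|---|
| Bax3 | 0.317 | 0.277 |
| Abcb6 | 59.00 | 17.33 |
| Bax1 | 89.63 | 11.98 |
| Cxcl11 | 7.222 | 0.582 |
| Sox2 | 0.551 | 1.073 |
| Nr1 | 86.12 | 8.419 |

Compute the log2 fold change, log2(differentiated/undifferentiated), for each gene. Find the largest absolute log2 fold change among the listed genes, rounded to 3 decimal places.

log2(0.277/0.317) = -0.195  (Bax3)
log2(17.33/59.00) = -1.767  (Abcb6)
log2(11.98/89.63) = -2.903  (Bax1)
log2(0.582/7.222) = -3.633  (Cxcl11)
log2(1.073/0.551) = 0.962  (Sox2)
log2(8.419/86.12) = -3.355  (Nr1)
The largest magnitude belongs to Cxcl11.

3.633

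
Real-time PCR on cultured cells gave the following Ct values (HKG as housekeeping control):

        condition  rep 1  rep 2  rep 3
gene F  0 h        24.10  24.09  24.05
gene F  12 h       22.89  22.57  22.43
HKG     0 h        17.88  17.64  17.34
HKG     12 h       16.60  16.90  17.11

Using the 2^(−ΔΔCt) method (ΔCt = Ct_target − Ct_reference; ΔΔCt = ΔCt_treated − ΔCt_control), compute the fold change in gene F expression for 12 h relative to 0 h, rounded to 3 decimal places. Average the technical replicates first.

1.625

Mean Ct: gene F 0 h 24.080; gene F 12 h 22.630; HKG 0 h 17.620; HKG 12 h 16.870
ΔCt(0 h) = 24.080 − 17.620 = 6.460
ΔCt(12 h) = 22.630 − 16.870 = 5.760
ΔΔCt = 5.760 − 6.460 = -0.700
Fold change = 2^(−(-0.700)) = 2^0.700 = 1.6245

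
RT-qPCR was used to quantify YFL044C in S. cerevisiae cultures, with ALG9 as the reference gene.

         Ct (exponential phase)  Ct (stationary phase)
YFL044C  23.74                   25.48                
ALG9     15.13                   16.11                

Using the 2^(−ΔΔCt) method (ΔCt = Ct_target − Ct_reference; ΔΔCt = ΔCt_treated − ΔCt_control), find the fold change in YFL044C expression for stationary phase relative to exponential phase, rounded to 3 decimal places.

0.590

ΔCt(exponential phase) = 23.740 − 15.130 = 8.610
ΔCt(stationary phase) = 25.480 − 16.110 = 9.370
ΔΔCt = 9.370 − 8.610 = 0.760
Fold change = 2^(−0.760) = 0.5905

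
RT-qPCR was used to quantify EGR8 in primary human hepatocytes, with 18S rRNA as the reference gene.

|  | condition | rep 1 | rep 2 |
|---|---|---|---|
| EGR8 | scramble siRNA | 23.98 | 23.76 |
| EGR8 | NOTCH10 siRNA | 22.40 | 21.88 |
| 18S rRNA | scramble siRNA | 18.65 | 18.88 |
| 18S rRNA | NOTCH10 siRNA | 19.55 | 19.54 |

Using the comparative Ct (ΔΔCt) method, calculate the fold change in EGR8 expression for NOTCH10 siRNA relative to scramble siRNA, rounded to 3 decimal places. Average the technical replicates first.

5.696

Mean Ct: EGR8 scramble siRNA 23.870; EGR8 NOTCH10 siRNA 22.140; 18S rRNA scramble siRNA 18.765; 18S rRNA NOTCH10 siRNA 19.545
ΔCt(scramble siRNA) = 23.870 − 18.765 = 5.105
ΔCt(NOTCH10 siRNA) = 22.140 − 19.545 = 2.595
ΔΔCt = 2.595 − 5.105 = -2.510
Fold change = 2^(−(-2.510)) = 2^2.510 = 5.6962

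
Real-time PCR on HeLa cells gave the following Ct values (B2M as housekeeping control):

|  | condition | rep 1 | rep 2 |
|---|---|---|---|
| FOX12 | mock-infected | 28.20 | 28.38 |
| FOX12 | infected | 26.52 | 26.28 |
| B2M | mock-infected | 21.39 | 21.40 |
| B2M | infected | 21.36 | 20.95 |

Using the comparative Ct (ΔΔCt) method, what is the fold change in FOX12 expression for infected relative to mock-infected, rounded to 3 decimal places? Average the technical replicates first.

3.138

Mean Ct: FOX12 mock-infected 28.290; FOX12 infected 26.400; B2M mock-infected 21.395; B2M infected 21.155
ΔCt(mock-infected) = 28.290 − 21.395 = 6.895
ΔCt(infected) = 26.400 − 21.155 = 5.245
ΔΔCt = 5.245 − 6.895 = -1.650
Fold change = 2^(−(-1.650)) = 2^1.650 = 3.1383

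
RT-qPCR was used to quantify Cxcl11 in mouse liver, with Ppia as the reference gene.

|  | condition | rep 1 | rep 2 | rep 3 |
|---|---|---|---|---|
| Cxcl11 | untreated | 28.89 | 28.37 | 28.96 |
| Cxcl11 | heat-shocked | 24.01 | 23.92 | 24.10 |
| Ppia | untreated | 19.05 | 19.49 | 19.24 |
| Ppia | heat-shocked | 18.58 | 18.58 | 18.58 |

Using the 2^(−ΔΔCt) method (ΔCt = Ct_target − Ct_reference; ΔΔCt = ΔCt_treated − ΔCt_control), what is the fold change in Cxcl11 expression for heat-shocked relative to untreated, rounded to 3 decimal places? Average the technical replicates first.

16.564

Mean Ct: Cxcl11 untreated 28.740; Cxcl11 heat-shocked 24.010; Ppia untreated 19.260; Ppia heat-shocked 18.580
ΔCt(untreated) = 28.740 − 19.260 = 9.480
ΔCt(heat-shocked) = 24.010 − 18.580 = 5.430
ΔΔCt = 5.430 − 9.480 = -4.050
Fold change = 2^(−(-4.050)) = 2^4.050 = 16.5642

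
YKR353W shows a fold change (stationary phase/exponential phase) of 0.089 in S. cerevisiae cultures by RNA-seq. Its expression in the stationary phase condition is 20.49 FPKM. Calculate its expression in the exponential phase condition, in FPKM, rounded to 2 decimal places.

exponential phase expression = 20.49 / 0.089 = 230.22

230.22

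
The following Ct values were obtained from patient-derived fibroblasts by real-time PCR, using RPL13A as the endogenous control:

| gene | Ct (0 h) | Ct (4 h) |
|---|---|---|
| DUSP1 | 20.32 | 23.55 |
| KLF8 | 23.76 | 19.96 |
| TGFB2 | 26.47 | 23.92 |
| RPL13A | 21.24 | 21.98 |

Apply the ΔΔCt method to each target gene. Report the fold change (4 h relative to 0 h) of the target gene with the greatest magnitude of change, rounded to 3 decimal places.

DUSP1: ΔΔCt = (23.55−21.98) − (20.32−21.24) = 1.57 − (-0.92) = 2.49; fold change = 2^-2.49 = 0.178
KLF8: ΔΔCt = (19.96−21.98) − (23.76−21.24) = -2.02 − 2.52 = -4.54; fold change = 2^4.54 = 23.264
TGFB2: ΔΔCt = (23.92−21.98) − (26.47−21.24) = 1.94 − 5.23 = -3.29; fold change = 2^3.29 = 9.781
KLF8 has the largest |ΔΔCt| = 4.54.

23.264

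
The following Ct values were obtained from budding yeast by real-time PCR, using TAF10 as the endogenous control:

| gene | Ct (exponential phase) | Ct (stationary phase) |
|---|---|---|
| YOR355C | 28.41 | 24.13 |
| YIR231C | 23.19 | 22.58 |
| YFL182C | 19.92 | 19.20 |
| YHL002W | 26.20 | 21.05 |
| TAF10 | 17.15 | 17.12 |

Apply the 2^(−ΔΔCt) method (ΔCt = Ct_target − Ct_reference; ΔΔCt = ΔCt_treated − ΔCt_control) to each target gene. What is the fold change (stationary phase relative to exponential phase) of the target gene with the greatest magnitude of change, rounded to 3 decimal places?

34.776

YOR355C: ΔΔCt = (24.13−17.12) − (28.41−17.15) = 7.01 − 11.26 = -4.25; fold change = 2^4.25 = 19.027
YIR231C: ΔΔCt = (22.58−17.12) − (23.19−17.15) = 5.46 − 6.04 = -0.58; fold change = 2^0.58 = 1.495
YFL182C: ΔΔCt = (19.20−17.12) − (19.92−17.15) = 2.08 − 2.77 = -0.69; fold change = 2^0.69 = 1.613
YHL002W: ΔΔCt = (21.05−17.12) − (26.20−17.15) = 3.93 − 9.05 = -5.12; fold change = 2^5.12 = 34.776
YHL002W has the largest |ΔΔCt| = 5.12.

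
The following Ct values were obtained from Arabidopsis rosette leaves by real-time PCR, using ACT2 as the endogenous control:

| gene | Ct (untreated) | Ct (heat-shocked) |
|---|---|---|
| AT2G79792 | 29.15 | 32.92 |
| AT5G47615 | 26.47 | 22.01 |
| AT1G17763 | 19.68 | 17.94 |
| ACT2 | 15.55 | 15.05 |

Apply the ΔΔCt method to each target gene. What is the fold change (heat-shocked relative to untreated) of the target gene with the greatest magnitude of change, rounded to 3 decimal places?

0.052

AT2G79792: ΔΔCt = (32.92−15.05) − (29.15−15.55) = 17.87 − 13.60 = 4.27; fold change = 2^-4.27 = 0.052
AT5G47615: ΔΔCt = (22.01−15.05) − (26.47−15.55) = 6.96 − 10.92 = -3.96; fold change = 2^3.96 = 15.562
AT1G17763: ΔΔCt = (17.94−15.05) − (19.68−15.55) = 2.89 − 4.13 = -1.24; fold change = 2^1.24 = 2.362
AT2G79792 has the largest |ΔΔCt| = 4.27.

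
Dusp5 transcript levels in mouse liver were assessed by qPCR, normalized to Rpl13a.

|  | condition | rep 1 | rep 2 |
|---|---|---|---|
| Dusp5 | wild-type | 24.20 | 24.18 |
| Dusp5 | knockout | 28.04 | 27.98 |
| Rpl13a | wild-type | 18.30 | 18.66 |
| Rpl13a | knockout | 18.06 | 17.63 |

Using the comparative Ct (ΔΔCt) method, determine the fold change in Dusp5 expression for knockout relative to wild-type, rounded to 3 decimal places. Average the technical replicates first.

0.046

Mean Ct: Dusp5 wild-type 24.190; Dusp5 knockout 28.010; Rpl13a wild-type 18.480; Rpl13a knockout 17.845
ΔCt(wild-type) = 24.190 − 18.480 = 5.710
ΔCt(knockout) = 28.010 − 17.845 = 10.165
ΔΔCt = 10.165 − 5.710 = 4.455
Fold change = 2^(−4.455) = 0.0456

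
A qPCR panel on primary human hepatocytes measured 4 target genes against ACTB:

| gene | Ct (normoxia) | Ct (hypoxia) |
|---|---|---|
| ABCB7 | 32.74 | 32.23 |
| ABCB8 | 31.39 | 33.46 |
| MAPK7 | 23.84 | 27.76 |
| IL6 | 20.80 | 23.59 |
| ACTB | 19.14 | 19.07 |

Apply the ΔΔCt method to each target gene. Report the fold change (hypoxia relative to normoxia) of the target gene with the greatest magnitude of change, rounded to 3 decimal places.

0.063

ABCB7: ΔΔCt = (32.23−19.07) − (32.74−19.14) = 13.16 − 13.60 = -0.44; fold change = 2^0.44 = 1.357
ABCB8: ΔΔCt = (33.46−19.07) − (31.39−19.14) = 14.39 − 12.25 = 2.14; fold change = 2^-2.14 = 0.227
MAPK7: ΔΔCt = (27.76−19.07) − (23.84−19.14) = 8.69 − 4.70 = 3.99; fold change = 2^-3.99 = 0.063
IL6: ΔΔCt = (23.59−19.07) − (20.80−19.14) = 4.52 − 1.66 = 2.86; fold change = 2^-2.86 = 0.138
MAPK7 has the largest |ΔΔCt| = 3.99.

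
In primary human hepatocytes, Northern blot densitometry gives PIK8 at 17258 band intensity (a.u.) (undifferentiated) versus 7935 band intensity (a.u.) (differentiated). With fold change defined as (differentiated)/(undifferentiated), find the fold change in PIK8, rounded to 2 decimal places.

Fold change = 7935 / 17258 = 0.460
PIK8 is downregulated.

0.46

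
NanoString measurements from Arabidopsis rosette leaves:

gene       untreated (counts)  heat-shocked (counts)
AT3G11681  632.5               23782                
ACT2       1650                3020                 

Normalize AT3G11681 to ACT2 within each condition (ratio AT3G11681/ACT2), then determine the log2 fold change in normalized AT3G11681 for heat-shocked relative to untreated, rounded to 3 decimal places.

4.361

AT3G11681/ACT2 (untreated) = 632.5 / 1650 = 0.38333
AT3G11681/ACT2 (heat-shocked) = 23782 / 3020 = 7.8748
Fold change = 7.8748 / 0.38333 = 20.5430
log2(20.5430) = 4.3606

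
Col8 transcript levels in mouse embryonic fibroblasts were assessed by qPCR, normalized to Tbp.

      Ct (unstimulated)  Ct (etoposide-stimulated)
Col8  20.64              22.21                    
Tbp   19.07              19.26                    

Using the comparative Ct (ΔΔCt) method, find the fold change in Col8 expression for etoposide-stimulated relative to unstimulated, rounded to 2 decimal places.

0.38

ΔCt(unstimulated) = 20.640 − 19.070 = 1.570
ΔCt(etoposide-stimulated) = 22.210 − 19.260 = 2.950
ΔΔCt = 2.950 − 1.570 = 1.380
Fold change = 2^(−1.380) = 0.384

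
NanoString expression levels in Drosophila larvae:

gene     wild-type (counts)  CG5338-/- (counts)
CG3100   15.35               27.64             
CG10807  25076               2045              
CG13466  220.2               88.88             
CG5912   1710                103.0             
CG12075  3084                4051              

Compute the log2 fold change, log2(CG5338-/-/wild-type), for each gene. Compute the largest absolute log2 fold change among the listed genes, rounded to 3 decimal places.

log2(27.64/15.35) = 0.849  (CG3100)
log2(2045/25076) = -3.616  (CG10807)
log2(88.88/220.2) = -1.309  (CG13466)
log2(103.0/1710) = -4.053  (CG5912)
log2(4051/3084) = 0.393  (CG12075)
The largest magnitude belongs to CG5912.

4.053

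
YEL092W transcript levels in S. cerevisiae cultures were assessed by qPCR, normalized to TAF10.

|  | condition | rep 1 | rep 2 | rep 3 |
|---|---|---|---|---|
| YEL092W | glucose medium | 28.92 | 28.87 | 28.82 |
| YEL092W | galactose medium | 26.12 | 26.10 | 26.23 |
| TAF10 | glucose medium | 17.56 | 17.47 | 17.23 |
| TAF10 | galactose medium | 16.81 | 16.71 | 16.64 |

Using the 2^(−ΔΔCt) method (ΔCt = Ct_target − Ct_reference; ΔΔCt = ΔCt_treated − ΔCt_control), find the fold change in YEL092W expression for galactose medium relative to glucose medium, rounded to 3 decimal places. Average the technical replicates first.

Mean Ct: YEL092W glucose medium 28.870; YEL092W galactose medium 26.150; TAF10 glucose medium 17.420; TAF10 galactose medium 16.720
ΔCt(glucose medium) = 28.870 − 17.420 = 11.450
ΔCt(galactose medium) = 26.150 − 16.720 = 9.430
ΔΔCt = 9.430 − 11.450 = -2.020
Fold change = 2^(−(-2.020)) = 2^2.020 = 4.0558

4.056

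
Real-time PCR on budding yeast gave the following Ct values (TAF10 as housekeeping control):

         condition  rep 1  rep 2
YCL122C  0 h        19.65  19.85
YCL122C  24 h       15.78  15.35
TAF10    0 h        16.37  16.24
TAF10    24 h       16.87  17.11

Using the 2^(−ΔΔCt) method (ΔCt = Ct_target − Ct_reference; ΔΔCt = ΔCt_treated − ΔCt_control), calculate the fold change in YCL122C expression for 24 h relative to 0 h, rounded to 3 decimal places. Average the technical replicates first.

29.243

Mean Ct: YCL122C 0 h 19.750; YCL122C 24 h 15.565; TAF10 0 h 16.305; TAF10 24 h 16.990
ΔCt(0 h) = 19.750 − 16.305 = 3.445
ΔCt(24 h) = 15.565 − 16.990 = -1.425
ΔΔCt = -1.425 − 3.445 = -4.870
Fold change = 2^(−(-4.870)) = 2^4.870 = 29.2426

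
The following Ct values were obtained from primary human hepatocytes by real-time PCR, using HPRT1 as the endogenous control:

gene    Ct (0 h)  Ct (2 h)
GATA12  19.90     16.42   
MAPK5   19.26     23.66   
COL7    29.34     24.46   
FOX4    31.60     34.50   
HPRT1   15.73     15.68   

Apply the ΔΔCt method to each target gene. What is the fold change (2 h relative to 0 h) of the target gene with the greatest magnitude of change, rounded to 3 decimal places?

GATA12: ΔΔCt = (16.42−15.68) − (19.90−15.73) = 0.74 − 4.17 = -3.43; fold change = 2^3.43 = 10.778
MAPK5: ΔΔCt = (23.66−15.68) − (19.26−15.73) = 7.98 − 3.53 = 4.45; fold change = 2^-4.45 = 0.046
COL7: ΔΔCt = (24.46−15.68) − (29.34−15.73) = 8.78 − 13.61 = -4.83; fold change = 2^4.83 = 28.443
FOX4: ΔΔCt = (34.50−15.68) − (31.60−15.73) = 18.82 − 15.87 = 2.95; fold change = 2^-2.95 = 0.129
COL7 has the largest |ΔΔCt| = 4.83.

28.443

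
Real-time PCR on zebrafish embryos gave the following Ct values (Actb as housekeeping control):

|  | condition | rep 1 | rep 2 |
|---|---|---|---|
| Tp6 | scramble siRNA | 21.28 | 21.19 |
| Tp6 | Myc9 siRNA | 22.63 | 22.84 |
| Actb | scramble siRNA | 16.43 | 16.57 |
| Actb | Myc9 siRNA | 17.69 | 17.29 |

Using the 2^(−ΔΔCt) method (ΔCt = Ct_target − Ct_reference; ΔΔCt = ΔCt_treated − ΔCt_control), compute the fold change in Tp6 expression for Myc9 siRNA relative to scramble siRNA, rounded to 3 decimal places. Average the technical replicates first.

0.702

Mean Ct: Tp6 scramble siRNA 21.235; Tp6 Myc9 siRNA 22.735; Actb scramble siRNA 16.500; Actb Myc9 siRNA 17.490
ΔCt(scramble siRNA) = 21.235 − 16.500 = 4.735
ΔCt(Myc9 siRNA) = 22.735 − 17.490 = 5.245
ΔΔCt = 5.245 − 4.735 = 0.510
Fold change = 2^(−0.510) = 0.7022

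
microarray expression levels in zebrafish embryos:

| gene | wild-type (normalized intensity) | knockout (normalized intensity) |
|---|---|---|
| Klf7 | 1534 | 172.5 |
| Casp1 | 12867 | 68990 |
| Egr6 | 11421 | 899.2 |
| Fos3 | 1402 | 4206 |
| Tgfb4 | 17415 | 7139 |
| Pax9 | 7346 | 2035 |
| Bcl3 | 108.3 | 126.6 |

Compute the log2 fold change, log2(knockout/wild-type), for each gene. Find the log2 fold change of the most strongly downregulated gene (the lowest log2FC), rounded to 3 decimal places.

log2(172.5/1534) = -3.153  (Klf7)
log2(68990/12867) = 2.423  (Casp1)
log2(899.2/11421) = -3.667  (Egr6)
log2(4206/1402) = 1.585  (Fos3)
log2(7139/17415) = -1.287  (Tgfb4)
log2(2035/7346) = -1.852  (Pax9)
log2(126.6/108.3) = 0.225  (Bcl3)
Egr6 is most strongly downregulated.

-3.667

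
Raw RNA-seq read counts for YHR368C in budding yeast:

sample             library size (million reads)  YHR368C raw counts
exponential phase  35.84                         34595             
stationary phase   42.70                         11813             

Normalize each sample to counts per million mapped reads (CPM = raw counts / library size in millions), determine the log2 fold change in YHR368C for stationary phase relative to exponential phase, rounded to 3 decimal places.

CPM(exponential phase) = 34595 / 35.84 = 965.2623
CPM(stationary phase) = 11813 / 42.70 = 276.6511
Fold change = 276.6511 / 965.2623 = 0.28661
log2(0.28661) = -1.8029

-1.803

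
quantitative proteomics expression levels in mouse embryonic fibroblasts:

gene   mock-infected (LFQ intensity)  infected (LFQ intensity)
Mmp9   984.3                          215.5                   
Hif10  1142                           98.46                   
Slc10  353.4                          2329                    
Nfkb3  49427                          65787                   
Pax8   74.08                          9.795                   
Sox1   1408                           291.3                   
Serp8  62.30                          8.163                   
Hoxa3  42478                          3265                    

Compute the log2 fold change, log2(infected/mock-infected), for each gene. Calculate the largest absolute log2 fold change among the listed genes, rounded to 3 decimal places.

log2(215.5/984.3) = -2.191  (Mmp9)
log2(98.46/1142) = -3.536  (Hif10)
log2(2329/353.4) = 2.720  (Slc10)
log2(65787/49427) = 0.413  (Nfkb3)
log2(9.795/74.08) = -2.919  (Pax8)
log2(291.3/1408) = -2.273  (Sox1)
log2(8.163/62.30) = -2.932  (Serp8)
log2(3265/42478) = -3.702  (Hoxa3)
The largest magnitude belongs to Hoxa3.

3.702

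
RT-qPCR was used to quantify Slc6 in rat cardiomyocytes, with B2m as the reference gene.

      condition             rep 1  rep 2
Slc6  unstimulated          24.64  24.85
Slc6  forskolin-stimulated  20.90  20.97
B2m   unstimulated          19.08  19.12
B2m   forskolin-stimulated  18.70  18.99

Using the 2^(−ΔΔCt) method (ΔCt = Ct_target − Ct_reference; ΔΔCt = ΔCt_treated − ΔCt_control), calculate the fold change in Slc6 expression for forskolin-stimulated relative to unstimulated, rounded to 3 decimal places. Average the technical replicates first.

Mean Ct: Slc6 unstimulated 24.745; Slc6 forskolin-stimulated 20.935; B2m unstimulated 19.100; B2m forskolin-stimulated 18.845
ΔCt(unstimulated) = 24.745 − 19.100 = 5.645
ΔCt(forskolin-stimulated) = 20.935 − 18.845 = 2.090
ΔΔCt = 2.090 − 5.645 = -3.555
Fold change = 2^(−(-3.555)) = 2^3.555 = 11.7533

11.753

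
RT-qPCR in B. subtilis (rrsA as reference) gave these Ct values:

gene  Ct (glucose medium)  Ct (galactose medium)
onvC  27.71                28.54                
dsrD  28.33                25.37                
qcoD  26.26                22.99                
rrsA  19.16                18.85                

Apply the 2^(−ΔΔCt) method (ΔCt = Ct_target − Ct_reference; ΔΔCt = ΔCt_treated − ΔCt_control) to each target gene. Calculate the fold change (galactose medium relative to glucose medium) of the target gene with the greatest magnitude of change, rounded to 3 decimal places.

7.781

onvC: ΔΔCt = (28.54−18.85) − (27.71−19.16) = 9.69 − 8.55 = 1.14; fold change = 2^-1.14 = 0.454
dsrD: ΔΔCt = (25.37−18.85) − (28.33−19.16) = 6.52 − 9.17 = -2.65; fold change = 2^2.65 = 6.277
qcoD: ΔΔCt = (22.99−18.85) − (26.26−19.16) = 4.14 − 7.10 = -2.96; fold change = 2^2.96 = 7.781
qcoD has the largest |ΔΔCt| = 2.96.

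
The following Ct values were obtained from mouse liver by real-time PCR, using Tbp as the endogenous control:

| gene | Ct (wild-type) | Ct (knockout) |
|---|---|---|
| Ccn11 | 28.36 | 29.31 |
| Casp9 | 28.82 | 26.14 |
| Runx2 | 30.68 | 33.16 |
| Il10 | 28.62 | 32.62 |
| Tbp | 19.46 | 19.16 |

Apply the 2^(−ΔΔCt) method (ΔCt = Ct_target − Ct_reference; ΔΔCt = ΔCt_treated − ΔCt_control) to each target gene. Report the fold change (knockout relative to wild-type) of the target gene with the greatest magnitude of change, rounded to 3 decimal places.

Ccn11: ΔΔCt = (29.31−19.16) − (28.36−19.46) = 10.15 − 8.90 = 1.25; fold change = 2^-1.25 = 0.420
Casp9: ΔΔCt = (26.14−19.16) − (28.82−19.46) = 6.98 − 9.36 = -2.38; fold change = 2^2.38 = 5.205
Runx2: ΔΔCt = (33.16−19.16) − (30.68−19.46) = 14.00 − 11.22 = 2.78; fold change = 2^-2.78 = 0.146
Il10: ΔΔCt = (32.62−19.16) − (28.62−19.46) = 13.46 − 9.16 = 4.30; fold change = 2^-4.30 = 0.051
Il10 has the largest |ΔΔCt| = 4.30.

0.051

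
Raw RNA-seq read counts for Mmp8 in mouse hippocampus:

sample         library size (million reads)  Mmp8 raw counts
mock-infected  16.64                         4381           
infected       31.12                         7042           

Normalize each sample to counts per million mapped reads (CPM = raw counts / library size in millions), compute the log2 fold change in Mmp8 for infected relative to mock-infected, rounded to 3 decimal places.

CPM(mock-infected) = 4381 / 16.64 = 263.2812
CPM(infected) = 7042 / 31.12 = 226.2853
Fold change = 226.2853 / 263.2812 = 0.85948
log2(0.85948) = -0.2185

-0.218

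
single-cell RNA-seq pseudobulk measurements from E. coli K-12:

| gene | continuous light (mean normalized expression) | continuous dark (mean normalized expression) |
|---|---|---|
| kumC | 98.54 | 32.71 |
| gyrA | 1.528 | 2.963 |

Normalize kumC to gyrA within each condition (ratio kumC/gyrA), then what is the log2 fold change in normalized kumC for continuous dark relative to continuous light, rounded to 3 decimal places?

-2.546

kumC/gyrA (continuous light) = 98.54 / 1.528 = 64.49
kumC/gyrA (continuous dark) = 32.71 / 2.963 = 11.039
Fold change = 11.039 / 64.49 = 0.1712
log2(0.1712) = -2.5464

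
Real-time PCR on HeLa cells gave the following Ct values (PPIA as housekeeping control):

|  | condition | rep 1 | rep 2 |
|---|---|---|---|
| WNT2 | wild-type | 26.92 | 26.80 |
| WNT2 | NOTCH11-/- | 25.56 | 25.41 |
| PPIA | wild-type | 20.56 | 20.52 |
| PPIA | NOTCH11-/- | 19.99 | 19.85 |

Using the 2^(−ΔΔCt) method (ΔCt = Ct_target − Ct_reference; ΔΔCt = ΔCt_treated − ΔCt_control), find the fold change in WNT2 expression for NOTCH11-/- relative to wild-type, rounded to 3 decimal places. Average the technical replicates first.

1.688

Mean Ct: WNT2 wild-type 26.860; WNT2 NOTCH11-/- 25.485; PPIA wild-type 20.540; PPIA NOTCH11-/- 19.920
ΔCt(wild-type) = 26.860 − 20.540 = 6.320
ΔCt(NOTCH11-/-) = 25.485 − 19.920 = 5.565
ΔΔCt = 5.565 − 6.320 = -0.755
Fold change = 2^(−(-0.755)) = 2^0.755 = 1.6876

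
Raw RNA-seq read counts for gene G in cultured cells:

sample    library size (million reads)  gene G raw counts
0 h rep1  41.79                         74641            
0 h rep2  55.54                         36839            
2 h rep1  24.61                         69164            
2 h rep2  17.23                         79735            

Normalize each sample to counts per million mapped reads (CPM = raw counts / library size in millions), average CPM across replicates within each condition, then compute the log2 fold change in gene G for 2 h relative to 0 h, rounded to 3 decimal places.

1.603

CPM(0 h rep1) = 74641 / 41.79 = 1786.0972
CPM(0 h rep2) = 36839 / 55.54 = 663.2877
CPM(2 h rep1) = 69164 / 24.61 = 2810.4023
CPM(2 h rep2) = 79735 / 17.23 = 4627.6843
mean CPM(0 h) = 1224.6924; mean CPM(2 h) = 3719.0433
Fold change = 3719.0433 / 1224.6924 = 3.03672
log2(3.03672) = 1.6025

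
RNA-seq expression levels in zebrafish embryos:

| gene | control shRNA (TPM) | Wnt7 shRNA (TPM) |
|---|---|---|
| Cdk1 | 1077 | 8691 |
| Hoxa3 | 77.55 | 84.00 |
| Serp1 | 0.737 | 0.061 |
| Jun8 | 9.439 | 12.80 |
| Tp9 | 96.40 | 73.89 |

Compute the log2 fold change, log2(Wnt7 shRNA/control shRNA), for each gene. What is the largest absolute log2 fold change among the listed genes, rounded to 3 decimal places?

log2(8691/1077) = 3.013  (Cdk1)
log2(84.00/77.55) = 0.115  (Hoxa3)
log2(0.061/0.737) = -3.595  (Serp1)
log2(12.80/9.439) = 0.439  (Jun8)
log2(73.89/96.40) = -0.384  (Tp9)
The largest magnitude belongs to Serp1.

3.595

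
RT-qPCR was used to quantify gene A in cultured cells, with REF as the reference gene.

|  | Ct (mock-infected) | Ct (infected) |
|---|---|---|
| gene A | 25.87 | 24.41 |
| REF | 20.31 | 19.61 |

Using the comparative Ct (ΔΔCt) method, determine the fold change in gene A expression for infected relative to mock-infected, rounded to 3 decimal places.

1.693

ΔCt(mock-infected) = 25.870 − 20.310 = 5.560
ΔCt(infected) = 24.410 − 19.610 = 4.800
ΔΔCt = 4.800 − 5.560 = -0.760
Fold change = 2^(−(-0.760)) = 2^0.760 = 1.6935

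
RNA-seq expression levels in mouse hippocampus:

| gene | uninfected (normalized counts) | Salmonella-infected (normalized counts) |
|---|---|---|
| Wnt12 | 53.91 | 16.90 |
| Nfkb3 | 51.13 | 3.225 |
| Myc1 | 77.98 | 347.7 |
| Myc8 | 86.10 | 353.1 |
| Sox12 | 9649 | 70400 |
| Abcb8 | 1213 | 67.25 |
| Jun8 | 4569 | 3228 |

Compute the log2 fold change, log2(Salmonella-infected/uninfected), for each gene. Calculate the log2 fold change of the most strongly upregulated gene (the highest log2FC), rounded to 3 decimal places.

2.867

log2(16.90/53.91) = -1.674  (Wnt12)
log2(3.225/51.13) = -3.987  (Nfkb3)
log2(347.7/77.98) = 2.157  (Myc1)
log2(353.1/86.10) = 2.036  (Myc8)
log2(70400/9649) = 2.867  (Sox12)
log2(67.25/1213) = -4.173  (Abcb8)
log2(3228/4569) = -0.501  (Jun8)
Sox12 is most strongly upregulated.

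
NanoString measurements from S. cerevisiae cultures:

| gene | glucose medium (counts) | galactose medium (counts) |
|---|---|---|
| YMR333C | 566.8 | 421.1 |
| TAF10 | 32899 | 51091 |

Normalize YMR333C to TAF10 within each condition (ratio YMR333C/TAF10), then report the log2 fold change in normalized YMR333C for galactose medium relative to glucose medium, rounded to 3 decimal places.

-1.064

YMR333C/TAF10 (glucose medium) = 566.8 / 32899 = 0.017228
YMR333C/TAF10 (galactose medium) = 421.1 / 51091 = 0.0082422
Fold change = 0.0082422 / 0.017228 = 0.4784
log2(0.4784) = -1.0637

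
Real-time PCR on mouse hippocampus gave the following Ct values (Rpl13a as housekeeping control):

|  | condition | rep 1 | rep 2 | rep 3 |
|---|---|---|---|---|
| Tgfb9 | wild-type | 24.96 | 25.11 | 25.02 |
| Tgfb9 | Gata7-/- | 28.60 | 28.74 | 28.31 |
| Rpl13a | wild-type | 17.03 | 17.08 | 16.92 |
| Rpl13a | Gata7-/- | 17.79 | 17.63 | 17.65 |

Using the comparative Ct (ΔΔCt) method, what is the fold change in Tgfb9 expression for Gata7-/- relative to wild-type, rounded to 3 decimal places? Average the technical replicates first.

0.140

Mean Ct: Tgfb9 wild-type 25.030; Tgfb9 Gata7-/- 28.550; Rpl13a wild-type 17.010; Rpl13a Gata7-/- 17.690
ΔCt(wild-type) = 25.030 − 17.010 = 8.020
ΔCt(Gata7-/-) = 28.550 − 17.690 = 10.860
ΔΔCt = 10.860 − 8.020 = 2.840
Fold change = 2^(−2.840) = 0.1397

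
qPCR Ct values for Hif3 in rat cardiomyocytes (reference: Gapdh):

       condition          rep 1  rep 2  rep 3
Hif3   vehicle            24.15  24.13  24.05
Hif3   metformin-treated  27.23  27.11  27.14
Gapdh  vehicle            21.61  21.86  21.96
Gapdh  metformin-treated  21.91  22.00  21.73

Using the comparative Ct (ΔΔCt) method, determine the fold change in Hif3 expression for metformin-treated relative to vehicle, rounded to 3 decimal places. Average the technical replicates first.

Mean Ct: Hif3 vehicle 24.110; Hif3 metformin-treated 27.160; Gapdh vehicle 21.810; Gapdh metformin-treated 21.880
ΔCt(vehicle) = 24.110 − 21.810 = 2.300
ΔCt(metformin-treated) = 27.160 − 21.880 = 5.280
ΔΔCt = 5.280 − 2.300 = 2.980
Fold change = 2^(−2.980) = 0.1267

0.127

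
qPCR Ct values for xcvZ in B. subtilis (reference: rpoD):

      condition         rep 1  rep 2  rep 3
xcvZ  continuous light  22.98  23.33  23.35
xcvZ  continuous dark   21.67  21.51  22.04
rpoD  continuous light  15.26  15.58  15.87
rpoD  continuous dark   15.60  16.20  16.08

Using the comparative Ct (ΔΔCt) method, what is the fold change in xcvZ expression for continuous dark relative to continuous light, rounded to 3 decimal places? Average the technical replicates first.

3.655

Mean Ct: xcvZ continuous light 23.220; xcvZ continuous dark 21.740; rpoD continuous light 15.570; rpoD continuous dark 15.960
ΔCt(continuous light) = 23.220 − 15.570 = 7.650
ΔCt(continuous dark) = 21.740 − 15.960 = 5.780
ΔΔCt = 5.780 − 7.650 = -1.870
Fold change = 2^(−(-1.870)) = 2^1.870 = 3.6553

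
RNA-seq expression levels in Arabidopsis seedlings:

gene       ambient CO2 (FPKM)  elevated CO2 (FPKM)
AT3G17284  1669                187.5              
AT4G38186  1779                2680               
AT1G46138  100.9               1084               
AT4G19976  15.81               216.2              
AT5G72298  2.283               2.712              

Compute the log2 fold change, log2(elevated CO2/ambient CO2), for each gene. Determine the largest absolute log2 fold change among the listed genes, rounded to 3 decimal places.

3.773

log2(187.5/1669) = -3.154  (AT3G17284)
log2(2680/1779) = 0.591  (AT4G38186)
log2(1084/100.9) = 3.425  (AT1G46138)
log2(216.2/15.81) = 3.773  (AT4G19976)
log2(2.712/2.283) = 0.248  (AT5G72298)
The largest magnitude belongs to AT4G19976.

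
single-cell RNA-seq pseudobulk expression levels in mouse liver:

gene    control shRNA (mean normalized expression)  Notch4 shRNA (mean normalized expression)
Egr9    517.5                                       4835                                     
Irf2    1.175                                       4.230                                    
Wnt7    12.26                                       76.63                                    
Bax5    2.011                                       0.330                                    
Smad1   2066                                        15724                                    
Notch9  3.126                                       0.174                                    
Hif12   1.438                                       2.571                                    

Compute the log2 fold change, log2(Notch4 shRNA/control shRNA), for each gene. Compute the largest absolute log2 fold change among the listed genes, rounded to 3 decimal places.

log2(4835/517.5) = 3.224  (Egr9)
log2(4.230/1.175) = 1.848  (Irf2)
log2(76.63/12.26) = 2.644  (Wnt7)
log2(0.330/2.011) = -2.607  (Bax5)
log2(15724/2066) = 2.928  (Smad1)
log2(0.174/3.126) = -4.167  (Notch9)
log2(2.571/1.438) = 0.838  (Hif12)
The largest magnitude belongs to Notch9.

4.167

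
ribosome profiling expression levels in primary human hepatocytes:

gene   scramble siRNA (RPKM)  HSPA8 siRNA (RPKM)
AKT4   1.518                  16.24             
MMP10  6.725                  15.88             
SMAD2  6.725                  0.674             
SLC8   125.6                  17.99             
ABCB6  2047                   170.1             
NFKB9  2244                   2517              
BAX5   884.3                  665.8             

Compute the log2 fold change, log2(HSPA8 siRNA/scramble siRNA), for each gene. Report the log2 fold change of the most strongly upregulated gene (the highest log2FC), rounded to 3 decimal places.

log2(16.24/1.518) = 3.419  (AKT4)
log2(15.88/6.725) = 1.240  (MMP10)
log2(0.674/6.725) = -3.319  (SMAD2)
log2(17.99/125.6) = -2.804  (SLC8)
log2(170.1/2047) = -3.589  (ABCB6)
log2(2517/2244) = 0.166  (NFKB9)
log2(665.8/884.3) = -0.409  (BAX5)
AKT4 is most strongly upregulated.

3.419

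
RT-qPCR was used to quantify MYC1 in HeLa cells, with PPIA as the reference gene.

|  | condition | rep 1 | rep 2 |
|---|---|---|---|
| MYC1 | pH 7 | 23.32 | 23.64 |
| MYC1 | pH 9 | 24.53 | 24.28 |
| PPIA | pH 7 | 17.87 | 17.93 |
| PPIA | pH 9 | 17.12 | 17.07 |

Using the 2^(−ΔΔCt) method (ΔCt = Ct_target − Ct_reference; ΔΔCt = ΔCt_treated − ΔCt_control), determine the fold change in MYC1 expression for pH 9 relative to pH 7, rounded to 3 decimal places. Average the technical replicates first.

0.301

Mean Ct: MYC1 pH 7 23.480; MYC1 pH 9 24.405; PPIA pH 7 17.900; PPIA pH 9 17.095
ΔCt(pH 7) = 23.480 − 17.900 = 5.580
ΔCt(pH 9) = 24.405 − 17.095 = 7.310
ΔΔCt = 7.310 − 5.580 = 1.730
Fold change = 2^(−1.730) = 0.3015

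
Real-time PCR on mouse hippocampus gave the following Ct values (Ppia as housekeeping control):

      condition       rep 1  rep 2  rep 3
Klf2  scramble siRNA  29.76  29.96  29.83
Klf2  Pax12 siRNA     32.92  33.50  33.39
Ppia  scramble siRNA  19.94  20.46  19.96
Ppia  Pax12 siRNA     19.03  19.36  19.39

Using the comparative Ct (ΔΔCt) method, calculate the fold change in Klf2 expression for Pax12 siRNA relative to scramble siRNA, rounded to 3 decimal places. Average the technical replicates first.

0.051

Mean Ct: Klf2 scramble siRNA 29.850; Klf2 Pax12 siRNA 33.270; Ppia scramble siRNA 20.120; Ppia Pax12 siRNA 19.260
ΔCt(scramble siRNA) = 29.850 − 20.120 = 9.730
ΔCt(Pax12 siRNA) = 33.270 − 19.260 = 14.010
ΔΔCt = 14.010 − 9.730 = 4.280
Fold change = 2^(−4.280) = 0.0515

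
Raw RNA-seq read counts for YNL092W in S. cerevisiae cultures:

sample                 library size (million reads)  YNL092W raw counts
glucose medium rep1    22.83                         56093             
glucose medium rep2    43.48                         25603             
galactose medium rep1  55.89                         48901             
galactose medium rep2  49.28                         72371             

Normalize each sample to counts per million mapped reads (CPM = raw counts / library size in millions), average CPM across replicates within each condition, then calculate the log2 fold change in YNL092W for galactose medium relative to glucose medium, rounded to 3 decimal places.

-0.378

CPM(glucose medium rep1) = 56093 / 22.83 = 2456.9864
CPM(glucose medium rep2) = 25603 / 43.48 = 588.8454
CPM(galactose medium rep1) = 48901 / 55.89 = 874.9508
CPM(galactose medium rep2) = 72371 / 49.28 = 1468.5674
mean CPM(glucose medium) = 1522.9159; mean CPM(galactose medium) = 1171.7591
Fold change = 1171.7591 / 1522.9159 = 0.76942
log2(0.76942) = -0.3782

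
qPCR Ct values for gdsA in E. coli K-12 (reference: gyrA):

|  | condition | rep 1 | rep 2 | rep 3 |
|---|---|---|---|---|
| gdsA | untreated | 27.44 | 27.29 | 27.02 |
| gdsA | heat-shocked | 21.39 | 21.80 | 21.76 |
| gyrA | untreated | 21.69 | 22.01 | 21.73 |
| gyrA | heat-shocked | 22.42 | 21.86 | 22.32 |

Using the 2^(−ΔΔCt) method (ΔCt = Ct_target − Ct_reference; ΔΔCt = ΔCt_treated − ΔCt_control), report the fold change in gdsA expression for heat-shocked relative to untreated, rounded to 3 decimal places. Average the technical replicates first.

63.558

Mean Ct: gdsA untreated 27.250; gdsA heat-shocked 21.650; gyrA untreated 21.810; gyrA heat-shocked 22.200
ΔCt(untreated) = 27.250 − 21.810 = 5.440
ΔCt(heat-shocked) = 21.650 − 22.200 = -0.550
ΔΔCt = -0.550 − 5.440 = -5.990
Fold change = 2^(−(-5.990)) = 2^5.990 = 63.5579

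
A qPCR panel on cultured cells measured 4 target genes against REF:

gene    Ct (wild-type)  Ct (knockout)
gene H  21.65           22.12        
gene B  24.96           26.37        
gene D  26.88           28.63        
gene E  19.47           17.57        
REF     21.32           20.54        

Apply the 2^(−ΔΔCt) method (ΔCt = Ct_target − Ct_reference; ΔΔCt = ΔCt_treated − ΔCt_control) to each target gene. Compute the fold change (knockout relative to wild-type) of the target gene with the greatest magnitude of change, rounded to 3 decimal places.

gene H: ΔΔCt = (22.12−20.54) − (21.65−21.32) = 1.58 − 0.33 = 1.25; fold change = 2^-1.25 = 0.420
gene B: ΔΔCt = (26.37−20.54) − (24.96−21.32) = 5.83 − 3.64 = 2.19; fold change = 2^-2.19 = 0.219
gene D: ΔΔCt = (28.63−20.54) − (26.88−21.32) = 8.09 − 5.56 = 2.53; fold change = 2^-2.53 = 0.173
gene E: ΔΔCt = (17.57−20.54) − (19.47−21.32) = -2.97 − (-1.85) = -1.12; fold change = 2^1.12 = 2.173
gene D has the largest |ΔΔCt| = 2.53.

0.173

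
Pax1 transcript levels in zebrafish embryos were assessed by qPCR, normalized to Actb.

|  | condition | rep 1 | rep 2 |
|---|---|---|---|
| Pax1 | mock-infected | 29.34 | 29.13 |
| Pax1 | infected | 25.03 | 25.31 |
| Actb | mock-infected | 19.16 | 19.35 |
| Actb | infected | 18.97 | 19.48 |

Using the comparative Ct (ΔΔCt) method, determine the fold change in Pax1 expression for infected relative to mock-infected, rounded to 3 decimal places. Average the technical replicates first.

Mean Ct: Pax1 mock-infected 29.235; Pax1 infected 25.170; Actb mock-infected 19.255; Actb infected 19.225
ΔCt(mock-infected) = 29.235 − 19.255 = 9.980
ΔCt(infected) = 25.170 − 19.225 = 5.945
ΔΔCt = 5.945 − 9.980 = -4.035
Fold change = 2^(−(-4.035)) = 2^4.035 = 16.3929

16.393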